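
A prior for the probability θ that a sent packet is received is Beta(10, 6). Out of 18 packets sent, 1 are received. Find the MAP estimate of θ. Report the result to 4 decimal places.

θ̂_MAP = 0.3125

Prior: Beta(10, 6).
Data: 1 success in 18 trials. The binomial likelihood contributes θ(1−θ)^17, so the posterior is Beta(10+1, 6+17) = Beta(11, 23).
For Beta(a, b) with a, b > 1 the mode is (a−1)/(a+b−2) = 10/32 ≈ 0.3125.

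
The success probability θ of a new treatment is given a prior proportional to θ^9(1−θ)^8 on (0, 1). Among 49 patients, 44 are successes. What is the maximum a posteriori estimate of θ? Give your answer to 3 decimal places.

θ̂_MAP = 0.803

The prior density ∝ θ^9(1−θ)^8 is the kernel of Beta(10, 9).
Data: 44 successes in 49 trials. The binomial likelihood contributes θ^44(1−θ)^5, so the posterior is Beta(10+44, 9+5) = Beta(54, 14).
For Beta(a, b) with a, b > 1 the mode is (a−1)/(a+b−2) = 53/66 ≈ 0.803.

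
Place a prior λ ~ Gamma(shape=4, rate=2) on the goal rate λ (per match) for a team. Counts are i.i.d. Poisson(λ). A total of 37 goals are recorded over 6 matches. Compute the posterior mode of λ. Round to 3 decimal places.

Σxᵢ = 37, n = 6.
Posterior ∝ λ^3e^(−2λ) · λ^37e^(−6λ) = λ^40e^(−8λ), i.e. Gamma(shape=41, rate=8).
The mode of a Gamma(a, b) with a ≥ 1 (shape–rate) is (a−1)/b = 40/8 ≈ 5.000.

λ̂_MAP = 5.000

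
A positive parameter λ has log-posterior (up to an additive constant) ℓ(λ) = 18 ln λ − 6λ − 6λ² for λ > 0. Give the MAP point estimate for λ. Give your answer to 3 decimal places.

ℓ'(λ) = 18/λ − 6 − 12λ. Setting this to zero and multiplying by λ: 12λ² + 6λ − 18 = 0.
λ = (−6 + √(6² + 4·12·18)) / (2·12) = (−6 + √900) / 24 = (−6 + 30)/24 = 1.
ℓ''(λ) = −18/λ² − 12 < 0, confirming a maximum.

λ̂_MAP = 1.000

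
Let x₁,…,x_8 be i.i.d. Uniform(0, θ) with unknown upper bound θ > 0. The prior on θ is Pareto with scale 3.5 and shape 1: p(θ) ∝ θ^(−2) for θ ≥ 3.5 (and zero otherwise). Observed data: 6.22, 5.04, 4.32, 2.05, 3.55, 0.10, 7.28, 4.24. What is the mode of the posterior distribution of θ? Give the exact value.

θ̂_MAP = 7.28

The Uniform(0, θ) likelihood is θ^(−n) for θ ≥ max(xᵢ), zero otherwise. Here max(xᵢ) = 7.28.
Posterior ∝ θ^(−2) · θ^(−8) = θ^(−10) on θ ≥ max(3.5, 7.28) = 7.28.
This density is strictly decreasing in θ, so the posterior mode lies at the lower boundary of the support.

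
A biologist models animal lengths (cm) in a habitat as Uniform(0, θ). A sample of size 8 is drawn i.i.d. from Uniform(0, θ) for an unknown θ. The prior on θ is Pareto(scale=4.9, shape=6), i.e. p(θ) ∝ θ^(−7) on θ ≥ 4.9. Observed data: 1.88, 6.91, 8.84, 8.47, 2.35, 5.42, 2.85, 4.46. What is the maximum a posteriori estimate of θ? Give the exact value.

The Uniform(0, θ) likelihood is θ^(−n) for θ ≥ max(xᵢ), zero otherwise. Here max(xᵢ) = 8.84.
Posterior ∝ θ^(−7) · θ^(−8) = θ^(−15) on θ ≥ max(4.9, 8.84) = 8.84.
This density is strictly decreasing in θ, so the posterior mode lies at the lower boundary of the support.

θ̂_MAP = 8.84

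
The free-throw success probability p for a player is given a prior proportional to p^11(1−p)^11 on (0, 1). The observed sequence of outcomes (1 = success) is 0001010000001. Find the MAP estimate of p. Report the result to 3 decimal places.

The prior density ∝ p^11(1−p)^11 is the kernel of Beta(12, 12).
Data: 3 successes in 13 trials (from the sequence). The binomial likelihood contributes p^3(1−p)^10, so the posterior is Beta(12+3, 12+10) = Beta(15, 22).
For Beta(a, b) with a, b > 1 the mode is (a−1)/(a+b−2) = 14/35 ≈ 0.400.

p̂_MAP = 0.400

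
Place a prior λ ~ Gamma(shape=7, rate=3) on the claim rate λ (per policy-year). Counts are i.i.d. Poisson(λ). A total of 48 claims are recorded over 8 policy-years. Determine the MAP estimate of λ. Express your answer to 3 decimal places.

Σxᵢ = 48, n = 8.
Posterior ∝ λ^6e^(−3λ) · λ^48e^(−8λ) = λ^54e^(−11λ), i.e. Gamma(shape=55, rate=11).
The mode of a Gamma(a, b) with a ≥ 1 (shape–rate) is (a−1)/b = 54/11 ≈ 4.909.

λ̂_MAP = 4.909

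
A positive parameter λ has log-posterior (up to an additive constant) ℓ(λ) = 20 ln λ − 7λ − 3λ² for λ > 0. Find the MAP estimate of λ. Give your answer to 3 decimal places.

λ̂_MAP = 1.333

ℓ'(λ) = 20/λ − 7 − 6λ. Setting this to zero and multiplying by λ: 6λ² + 7λ − 20 = 0.
λ = (−7 + √(7² + 4·6·20)) / (2·6) = (−7 + √529) / 12 = (−7 + 23)/12 = 4/3.
ℓ''(λ) = −20/λ² − 6 < 0, confirming a maximum.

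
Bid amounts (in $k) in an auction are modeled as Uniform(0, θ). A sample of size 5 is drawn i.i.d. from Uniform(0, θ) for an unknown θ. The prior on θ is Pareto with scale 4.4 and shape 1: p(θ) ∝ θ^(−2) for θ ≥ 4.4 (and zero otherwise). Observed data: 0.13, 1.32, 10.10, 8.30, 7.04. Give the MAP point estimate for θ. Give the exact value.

The Uniform(0, θ) likelihood is θ^(−n) for θ ≥ max(xᵢ), zero otherwise. Here max(xᵢ) = 10.10.
Posterior ∝ θ^(−2) · θ^(−5) = θ^(−7) on θ ≥ max(4.4, 10.10) = 10.10.
This density is strictly decreasing in θ, so the posterior mode lies at the lower boundary of the support.

θ̂_MAP = 10.10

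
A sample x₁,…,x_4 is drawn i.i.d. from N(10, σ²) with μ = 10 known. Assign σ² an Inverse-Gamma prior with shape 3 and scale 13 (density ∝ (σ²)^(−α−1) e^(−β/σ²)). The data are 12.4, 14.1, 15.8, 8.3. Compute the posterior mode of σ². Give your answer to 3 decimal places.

σ̂²_MAP = 7.092

Sum of squared deviations about the known mean: SS = (12.4−10)² + (14.1−10)² + (15.8−10)² + (8.3−10)² = 59.1.
The Normal likelihood contributes (σ²)^(−n/2) exp(−SS/(2σ²)), so the posterior is Inverse-Gamma(α + n/2, β + SS/2) = Inverse-Gamma(5, 42.55).
The mode of Inverse-Gamma(a, b) is b/(a+1) = 42.55/6 ≈ 7.092.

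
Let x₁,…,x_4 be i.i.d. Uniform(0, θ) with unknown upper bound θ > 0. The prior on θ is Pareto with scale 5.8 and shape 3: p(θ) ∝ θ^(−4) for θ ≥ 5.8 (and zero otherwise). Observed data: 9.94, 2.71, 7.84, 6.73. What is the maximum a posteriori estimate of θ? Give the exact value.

The Uniform(0, θ) likelihood is θ^(−n) for θ ≥ max(xᵢ), zero otherwise. Here max(xᵢ) = 9.94.
Posterior ∝ θ^(−4) · θ^(−4) = θ^(−8) on θ ≥ max(5.8, 9.94) = 9.94.
This density is strictly decreasing in θ, so the posterior mode lies at the lower boundary of the support.

θ̂_MAP = 9.94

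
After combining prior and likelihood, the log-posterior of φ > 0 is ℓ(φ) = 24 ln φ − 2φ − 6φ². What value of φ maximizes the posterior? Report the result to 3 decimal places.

φ̂_MAP = 1.333

ℓ'(φ) = 24/φ − 2 − 12φ. Setting this to zero and multiplying by φ: 12φ² + 2φ − 24 = 0.
φ = (−2 + √(2² + 4·12·24)) / (2·12) = (−2 + √1156) / 24 = (−2 + 34)/24 = 4/3.
ℓ''(φ) = −24/φ² − 12 < 0, confirming a maximum.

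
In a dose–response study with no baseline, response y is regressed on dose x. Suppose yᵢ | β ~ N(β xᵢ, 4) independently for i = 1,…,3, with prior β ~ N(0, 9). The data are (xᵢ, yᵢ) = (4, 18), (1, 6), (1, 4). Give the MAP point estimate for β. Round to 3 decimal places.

β̂_MAP = 4.446

log p(β | y) = −Σ(yᵢ − βxᵢ)²/(2·4) − β²/(2·9) + const.
Setting the derivative to zero: Σxᵢ(yᵢ − βxᵢ)/4 − β/9 = 0, so β = Σxᵢyᵢ / (Σxᵢ² + σ²/τ²).
Σxᵢyᵢ = 4·18 + 1·6 + 1·4 = 82; Σxᵢ² = 18; σ²/τ² = 4/9.
β̂_MAP = 82 / (18 + 4/9) = 82/(166/9) = 369/83 ≈ 4.446.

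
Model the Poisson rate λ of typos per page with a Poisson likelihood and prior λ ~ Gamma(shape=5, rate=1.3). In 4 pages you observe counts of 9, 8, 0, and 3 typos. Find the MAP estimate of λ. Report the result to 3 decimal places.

Σxᵢ = 9+8+0+3 = 20, with n = 4.
Posterior ∝ λ^4e^(−1.3λ) · λ^20e^(−4λ) = λ^24e^(−5.3λ), i.e. Gamma(shape=25, rate=5.3).
The mode of a Gamma(a, b) with a ≥ 1 (shape–rate) is (a−1)/b = 24/5.3 ≈ 4.528.

λ̂_MAP = 4.528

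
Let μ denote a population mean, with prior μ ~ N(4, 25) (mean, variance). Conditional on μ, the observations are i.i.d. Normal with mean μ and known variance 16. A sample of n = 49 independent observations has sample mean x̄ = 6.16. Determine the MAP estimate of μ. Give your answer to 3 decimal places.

n = 49, x̄ = 6.16.
For a Normal prior and Normal likelihood with known variance, the posterior is Normal; its mode equals its mean, the precision-weighted average.
Prior precision 1/σ₀² = 1/25 = 0.04; data precision n/σ² = 49/16 = 3.0625.
μ̂ = (0.04·4 + 3.0625·6.16) / (0.04 + 3.0625) = 19.025/3.1025 = 7610/1241 ≈ 6.132.

μ̂_MAP = 6.132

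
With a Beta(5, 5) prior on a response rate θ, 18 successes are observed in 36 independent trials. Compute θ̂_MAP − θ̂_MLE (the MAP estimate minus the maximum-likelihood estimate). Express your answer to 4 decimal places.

Posterior is Beta(23, 23); MAP = (23−1)/(46−2) = 22/44 ≈ 0.50000.
MLE ignores the prior: θ̂_MLE = k/n = 18/36 ≈ 0.50000.
Difference = 22/44 − 18/36 = 0 ≈ 0.0000.

MAP − MLE = 0.0000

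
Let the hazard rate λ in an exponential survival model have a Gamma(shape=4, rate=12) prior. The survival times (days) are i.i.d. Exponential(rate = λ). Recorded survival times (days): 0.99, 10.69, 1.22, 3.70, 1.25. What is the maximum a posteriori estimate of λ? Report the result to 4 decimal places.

The Exponential(rate=λ) likelihood is ∝ λ^n e^(−λΣtᵢ). Here n = 5 and Σtᵢ = 0.99 + 10.69 + 1.22 + 3.70 + 1.25 = 17.85.
Posterior ∝ λ^3e^(−12λ) · λ^5e^(−17.85λ) = λ^8e^(−29.85λ), i.e. Gamma(9, 29.85).
Mode = (a−1)/b = 8/29.85 ≈ 0.2680.

λ̂_MAP = 0.2680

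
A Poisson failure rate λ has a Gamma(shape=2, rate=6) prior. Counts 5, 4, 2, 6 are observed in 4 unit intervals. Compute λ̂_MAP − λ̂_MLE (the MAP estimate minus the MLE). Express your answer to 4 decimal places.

MAP − MLE = -2.4500

Σxᵢ = 17. Posterior is Gamma(19, 10); MAP = (19−1)/10 = 18/10 ≈ 1.80000.
MLE = x̄ = 17/4 ≈ 4.25000.
Difference = 18/10 − 17/4 = -49/20 ≈ -2.4500.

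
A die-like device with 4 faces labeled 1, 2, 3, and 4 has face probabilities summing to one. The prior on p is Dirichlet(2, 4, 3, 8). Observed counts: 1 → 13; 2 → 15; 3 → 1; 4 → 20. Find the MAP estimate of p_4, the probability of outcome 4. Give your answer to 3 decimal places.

The posterior is Dirichlet(αᵢ + nᵢ) = Dirichlet(15, 19, 4, 28).
For a Dirichlet(a₁,…,a_K) with all aᵢ > 1, the mode has j-th component (aⱼ − 1)/(Σaᵢ − K).
Here Σaᵢ = 66 and K = 4, so p_4 = (28 − 1)/(66 − 4) = 27/62 ≈ 0.435.

MAP estimate: 0.435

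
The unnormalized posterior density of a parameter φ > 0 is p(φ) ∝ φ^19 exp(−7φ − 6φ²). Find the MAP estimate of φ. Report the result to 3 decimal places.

ℓ'(φ) = 19/φ − 7 − 12φ. Setting this to zero and multiplying by φ: 12φ² + 7φ − 19 = 0.
φ = (−7 + √(7² + 4·12·19)) / (2·12) = (−7 + √961) / 24 = (−7 + 31)/24 = 1.
ℓ''(φ) = −19/φ² − 12 < 0, confirming a maximum.

φ̂_MAP = 1.000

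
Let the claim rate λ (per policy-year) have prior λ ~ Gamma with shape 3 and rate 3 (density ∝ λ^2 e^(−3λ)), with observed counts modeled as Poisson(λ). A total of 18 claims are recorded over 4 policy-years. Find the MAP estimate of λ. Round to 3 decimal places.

λ̂_MAP = 2.857

Σxᵢ = 18, n = 4.
Posterior ∝ λ^2e^(−3λ) · λ^18e^(−4λ) = λ^20e^(−7λ), i.e. Gamma(shape=21, rate=7).
The mode of a Gamma(a, b) with a ≥ 1 (shape–rate) is (a−1)/b = 20/7 ≈ 2.857.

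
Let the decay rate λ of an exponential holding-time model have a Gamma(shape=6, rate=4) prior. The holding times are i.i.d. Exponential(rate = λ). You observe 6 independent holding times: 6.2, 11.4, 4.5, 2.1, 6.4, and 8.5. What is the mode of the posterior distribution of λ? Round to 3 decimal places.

The Exponential(rate=λ) likelihood is ∝ λ^n e^(−λΣtᵢ). Here n = 6 and Σtᵢ = 6.2 + 11.4 + 4.5 + 2.1 + 6.4 + 8.5 = 39.1.
Posterior ∝ λ^5e^(−4λ) · λ^6e^(−39.1λ) = λ^11e^(−43.1λ), i.e. Gamma(12, 43.1).
Mode = (a−1)/b = 11/43.1 ≈ 0.255.

λ̂_MAP = 0.255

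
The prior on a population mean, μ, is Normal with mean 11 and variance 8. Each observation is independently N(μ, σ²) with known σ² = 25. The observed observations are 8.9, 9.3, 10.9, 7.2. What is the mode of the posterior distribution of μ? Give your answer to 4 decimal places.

n = 4; x̄ = (8.9 + 9.3 + 10.9 + 7.2)/4 = 36.3/4 = 9.075.
For a Normal prior and Normal likelihood with known variance, the posterior is Normal; its mode equals its mean, the precision-weighted average.
Prior precision 1/σ₀² = 1/8 = 0.125; data precision n/σ² = 4/25 = 0.16.
μ̂ = (0.125·11 + 0.16·9.075) / (0.125 + 0.16) = 2.827/0.285 = 2827/285 ≈ 9.9193.

μ̂_MAP = 9.9193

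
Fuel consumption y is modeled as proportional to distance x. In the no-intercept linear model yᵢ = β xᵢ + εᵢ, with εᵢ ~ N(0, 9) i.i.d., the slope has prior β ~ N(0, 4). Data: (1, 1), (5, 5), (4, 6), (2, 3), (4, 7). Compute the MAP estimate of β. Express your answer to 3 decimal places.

log p(β | y) = −Σ(yᵢ − βxᵢ)²/(2·9) − β²/(2·4) + const.
Setting the derivative to zero: Σxᵢ(yᵢ − βxᵢ)/9 − β/4 = 0, so β = Σxᵢyᵢ / (Σxᵢ² + σ²/τ²).
Σxᵢyᵢ = 1·1 + 5·5 + 4·6 + 2·3 + 4·7 = 84; Σxᵢ² = 62; σ²/τ² = 2.25.
β̂_MAP = 84 / (62 + 2.25) = 84/64.25 ≈ 1.307.

β̂_MAP = 1.307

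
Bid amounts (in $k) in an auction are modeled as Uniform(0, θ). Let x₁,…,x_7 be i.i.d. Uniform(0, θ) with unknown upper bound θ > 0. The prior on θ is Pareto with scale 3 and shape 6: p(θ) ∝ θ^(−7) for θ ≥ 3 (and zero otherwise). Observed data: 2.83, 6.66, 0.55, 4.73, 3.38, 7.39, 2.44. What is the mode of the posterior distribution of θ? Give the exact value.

The Uniform(0, θ) likelihood is θ^(−n) for θ ≥ max(xᵢ), zero otherwise. Here max(xᵢ) = 7.39.
Posterior ∝ θ^(−7) · θ^(−7) = θ^(−14) on θ ≥ max(3, 7.39) = 7.39.
This density is strictly decreasing in θ, so the posterior mode lies at the lower boundary of the support.

θ̂_MAP = 7.39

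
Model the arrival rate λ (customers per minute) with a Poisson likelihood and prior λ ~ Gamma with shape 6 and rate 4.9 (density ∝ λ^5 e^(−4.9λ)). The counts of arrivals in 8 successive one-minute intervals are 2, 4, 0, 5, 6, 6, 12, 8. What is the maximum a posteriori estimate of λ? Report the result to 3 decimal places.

λ̂_MAP = 3.721

Σxᵢ = 2+4+0+5+6+6+12+8 = 43, with n = 8.
Posterior ∝ λ^5e^(−4.9λ) · λ^43e^(−8λ) = λ^48e^(−12.9λ), i.e. Gamma(shape=49, rate=12.9).
The mode of a Gamma(a, b) with a ≥ 1 (shape–rate) is (a−1)/b = 48/12.9 ≈ 3.721.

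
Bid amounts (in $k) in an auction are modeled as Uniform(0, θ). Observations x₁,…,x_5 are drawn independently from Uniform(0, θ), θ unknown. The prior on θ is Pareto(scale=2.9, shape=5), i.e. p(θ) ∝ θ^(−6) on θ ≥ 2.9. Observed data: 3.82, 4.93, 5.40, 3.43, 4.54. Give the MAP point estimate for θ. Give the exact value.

θ̂_MAP = 5.40

The Uniform(0, θ) likelihood is θ^(−n) for θ ≥ max(xᵢ), zero otherwise. Here max(xᵢ) = 5.40.
Posterior ∝ θ^(−6) · θ^(−5) = θ^(−11) on θ ≥ max(2.9, 5.40) = 5.40.
This density is strictly decreasing in θ, so the posterior mode lies at the lower boundary of the support.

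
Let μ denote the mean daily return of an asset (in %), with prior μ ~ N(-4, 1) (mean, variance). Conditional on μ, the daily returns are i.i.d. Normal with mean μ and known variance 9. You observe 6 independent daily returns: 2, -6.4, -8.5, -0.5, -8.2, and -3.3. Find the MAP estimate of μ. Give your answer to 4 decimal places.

n = 6; x̄ = (2 + (-6.4) + (-8.5) + (-0.5) + (-8.2) + (-3.3))/6 = -24.9/6 = -4.15.
For a Normal prior and Normal likelihood with known variance, the posterior is Normal; its mode equals its mean, the precision-weighted average.
Prior precision 1/σ₀² = 1/1 = 1; data precision n/σ² = 6/9 = 2/3.
μ̂ = (1·(-4) + (2/3)·(-4.15)) / (1 + 2/3) = (-203/30)/(5/3) = -4.0600.

μ̂_MAP = -4.0600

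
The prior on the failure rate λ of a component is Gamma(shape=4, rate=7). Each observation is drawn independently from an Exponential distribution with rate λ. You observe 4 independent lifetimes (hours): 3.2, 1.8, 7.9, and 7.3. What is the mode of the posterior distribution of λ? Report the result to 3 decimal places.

The Exponential(rate=λ) likelihood is ∝ λ^n e^(−λΣtᵢ). Here n = 4 and Σtᵢ = 3.2 + 1.8 + 7.9 + 7.3 = 20.2.
Posterior ∝ λ^3e^(−7λ) · λ^4e^(−20.2λ) = λ^7e^(−27.2λ), i.e. Gamma(8, 27.2).
Mode = (a−1)/b = 7/27.2 ≈ 0.257.

λ̂_MAP = 0.257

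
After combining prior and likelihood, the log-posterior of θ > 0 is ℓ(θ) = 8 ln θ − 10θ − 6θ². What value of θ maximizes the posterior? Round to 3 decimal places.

ℓ'(θ) = 8/θ − 10 − 12θ. Setting this to zero and multiplying by θ: 12θ² + 10θ − 8 = 0.
θ = (−10 + √(10² + 4·12·8)) / (2·12) = (−10 + √484) / 24 = (−10 + 22)/24 = 1/2.
ℓ''(θ) = −8/θ² − 12 < 0, confirming a maximum.

θ̂_MAP = 0.500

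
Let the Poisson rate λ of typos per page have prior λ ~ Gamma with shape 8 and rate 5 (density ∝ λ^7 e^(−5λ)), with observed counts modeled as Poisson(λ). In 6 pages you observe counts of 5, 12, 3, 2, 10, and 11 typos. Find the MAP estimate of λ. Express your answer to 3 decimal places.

λ̂_MAP = 4.545

Σxᵢ = 5+12+3+2+10+11 = 43, with n = 6.
Posterior ∝ λ^7e^(−5λ) · λ^43e^(−6λ) = λ^50e^(−11λ), i.e. Gamma(shape=51, rate=11).
The mode of a Gamma(a, b) with a ≥ 1 (shape–rate) is (a−1)/b = 50/11 ≈ 4.545.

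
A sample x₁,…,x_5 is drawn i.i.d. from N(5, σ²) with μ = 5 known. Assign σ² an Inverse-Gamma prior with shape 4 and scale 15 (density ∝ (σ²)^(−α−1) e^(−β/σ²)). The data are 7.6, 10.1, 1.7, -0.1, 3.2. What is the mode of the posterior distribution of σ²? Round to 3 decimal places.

Sum of squared deviations about the known mean: SS = (7.6−5)² + (10.1−5)² + (1.7−5)² + (-0.1−5)² + (3.2−5)² = 72.91.
The Normal likelihood contributes (σ²)^(−n/2) exp(−SS/(2σ²)), so the posterior is Inverse-Gamma(α + n/2, β + SS/2) = Inverse-Gamma(6.5, 51.455).
The mode of Inverse-Gamma(a, b) is b/(a+1) = 51.455/7.5 ≈ 6.861.

σ̂²_MAP = 6.861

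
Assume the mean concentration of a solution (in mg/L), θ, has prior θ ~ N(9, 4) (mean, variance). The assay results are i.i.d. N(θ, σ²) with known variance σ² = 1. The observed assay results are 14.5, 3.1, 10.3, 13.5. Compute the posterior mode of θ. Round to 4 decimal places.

n = 4; x̄ = (14.5 + 3.1 + 10.3 + 13.5)/4 = 41.4/4 = 10.35.
For a Normal prior and Normal likelihood with known variance, the posterior is Normal; its mode equals its mean, the precision-weighted average.
Prior precision 1/σ₀² = 1/4 = 0.25; data precision n/σ² = 4/1 = 4.
θ̂ = (0.25·9 + 4·10.35) / (0.25 + 4) = 43.65/4.25 = 873/85 ≈ 10.2706.

θ̂_MAP = 10.2706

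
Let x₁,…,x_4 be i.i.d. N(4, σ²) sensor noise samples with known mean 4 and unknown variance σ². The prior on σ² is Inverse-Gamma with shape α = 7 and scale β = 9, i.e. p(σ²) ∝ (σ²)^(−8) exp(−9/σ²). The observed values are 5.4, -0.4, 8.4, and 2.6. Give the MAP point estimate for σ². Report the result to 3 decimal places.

Sum of squared deviations about the known mean: SS = (5.4−4)² + (-0.4−4)² + (8.4−4)² + (2.6−4)² = 42.64.
The Normal likelihood contributes (σ²)^(−n/2) exp(−SS/(2σ²)), so the posterior is Inverse-Gamma(α + n/2, β + SS/2) = Inverse-Gamma(9, 30.32).
The mode of Inverse-Gamma(a, b) is b/(a+1) = 30.32/10 ≈ 3.032.

σ̂²_MAP = 3.032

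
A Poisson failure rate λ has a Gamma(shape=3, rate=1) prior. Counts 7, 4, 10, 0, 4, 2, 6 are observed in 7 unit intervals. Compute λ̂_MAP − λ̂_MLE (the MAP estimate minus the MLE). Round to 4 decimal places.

MAP − MLE = -0.3393

Σxᵢ = 33. Posterior is Gamma(36, 8); MAP = (36−1)/8 = 35/8 ≈ 4.37500.
MLE = x̄ = 33/7 ≈ 4.71429.
Difference = 35/8 − 33/7 = -19/56 ≈ -0.3393.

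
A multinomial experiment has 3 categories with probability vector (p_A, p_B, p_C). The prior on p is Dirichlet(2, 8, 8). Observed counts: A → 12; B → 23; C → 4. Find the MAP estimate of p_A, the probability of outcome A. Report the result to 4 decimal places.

MAP estimate of p_A = 0.2407

The posterior is Dirichlet(αᵢ + nᵢ) = Dirichlet(14, 31, 12).
For a Dirichlet(a₁,…,a_K) with all aᵢ > 1, the mode has j-th component (aⱼ − 1)/(Σaᵢ − K).
Here Σaᵢ = 57 and K = 3, so p_A = (14 − 1)/(57 − 3) = 13/54 ≈ 0.2407.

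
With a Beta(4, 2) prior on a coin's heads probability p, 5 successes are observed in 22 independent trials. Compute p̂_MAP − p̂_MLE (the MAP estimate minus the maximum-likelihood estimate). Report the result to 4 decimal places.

Posterior is Beta(9, 19); MAP = (9−1)/(28−2) = 8/26 ≈ 0.30769.
MLE ignores the prior: p̂_MLE = k/n = 5/22 ≈ 0.22727.
Difference = 8/26 − 5/22 = 23/286 ≈ 0.0804.

MAP − MLE = 0.0804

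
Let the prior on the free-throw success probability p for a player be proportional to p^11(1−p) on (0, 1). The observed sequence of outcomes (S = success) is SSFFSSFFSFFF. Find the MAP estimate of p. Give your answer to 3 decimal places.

The prior density ∝ p^11(1−p)^1 is the kernel of Beta(12, 2).
Data: 5 successes in 12 trials (from the sequence). The binomial likelihood contributes p^5(1−p)^7, so the posterior is Beta(12+5, 2+7) = Beta(17, 9).
For Beta(a, b) with a, b > 1 the mode is (a−1)/(a+b−2) = 16/24 ≈ 0.667.

p̂_MAP = 0.667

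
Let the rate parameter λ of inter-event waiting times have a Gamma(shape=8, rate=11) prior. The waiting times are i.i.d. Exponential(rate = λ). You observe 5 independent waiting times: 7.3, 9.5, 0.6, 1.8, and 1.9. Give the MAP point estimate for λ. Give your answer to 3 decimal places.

The Exponential(rate=λ) likelihood is ∝ λ^n e^(−λΣtᵢ). Here n = 5 and Σtᵢ = 7.3 + 9.5 + 0.6 + 1.8 + 1.9 = 21.1.
Posterior ∝ λ^7e^(−11λ) · λ^5e^(−21.1λ) = λ^12e^(−32.1λ), i.e. Gamma(13, 32.1).
Mode = (a−1)/b = 12/32.1 ≈ 0.374.

λ̂_MAP = 0.374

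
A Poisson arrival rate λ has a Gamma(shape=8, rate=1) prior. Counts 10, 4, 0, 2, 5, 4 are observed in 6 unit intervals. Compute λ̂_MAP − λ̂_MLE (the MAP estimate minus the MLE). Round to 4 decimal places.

MAP − MLE = 0.4048

Σxᵢ = 25. Posterior is Gamma(33, 7); MAP = (33−1)/7 = 32/7 ≈ 4.57143.
MLE = x̄ = 25/6 ≈ 4.16667.
Difference = 32/7 − 25/6 = 17/42 ≈ 0.4048.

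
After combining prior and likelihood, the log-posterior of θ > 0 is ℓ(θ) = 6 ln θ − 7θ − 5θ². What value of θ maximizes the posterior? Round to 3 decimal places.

ℓ'(θ) = 6/θ − 7 − 10θ. Setting this to zero and multiplying by θ: 10θ² + 7θ − 6 = 0.
θ = (−7 + √(7² + 4·10·6)) / (2·10) = (−7 + √289) / 20 = (−7 + 17)/20 = 1/2.
ℓ''(θ) = −6/θ² − 10 < 0, confirming a maximum.

θ̂_MAP = 0.500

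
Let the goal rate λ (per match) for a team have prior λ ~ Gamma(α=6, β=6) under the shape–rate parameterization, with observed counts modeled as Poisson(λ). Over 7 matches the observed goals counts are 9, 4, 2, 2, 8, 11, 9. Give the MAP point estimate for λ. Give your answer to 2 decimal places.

Σxᵢ = 9+4+2+2+8+11+9 = 45, with n = 7.
Posterior ∝ λ^5e^(−6λ) · λ^45e^(−7λ) = λ^50e^(−13λ), i.e. Gamma(shape=51, rate=13).
The mode of a Gamma(a, b) with a ≥ 1 (shape–rate) is (a−1)/b = 50/13 ≈ 3.85.

λ̂_MAP = 3.85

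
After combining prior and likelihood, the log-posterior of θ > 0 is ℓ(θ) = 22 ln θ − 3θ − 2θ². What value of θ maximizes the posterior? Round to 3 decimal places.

θ̂_MAP = 2.000

ℓ'(θ) = 22/θ − 3 − 4θ. Setting this to zero and multiplying by θ: 4θ² + 3θ − 22 = 0.
θ = (−3 + √(3² + 4·4·22)) / (2·4) = (−3 + √361) / 8 = (−3 + 19)/8 = 2.
ℓ''(θ) = −22/θ² − 4 < 0, confirming a maximum.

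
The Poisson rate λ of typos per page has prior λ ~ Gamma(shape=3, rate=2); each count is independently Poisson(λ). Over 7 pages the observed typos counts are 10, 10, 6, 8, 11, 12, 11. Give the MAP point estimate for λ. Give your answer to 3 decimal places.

λ̂_MAP = 7.778

Σxᵢ = 10+10+6+8+11+12+11 = 68, with n = 7.
Posterior ∝ λ^2e^(−2λ) · λ^68e^(−7λ) = λ^70e^(−9λ), i.e. Gamma(shape=71, rate=9).
The mode of a Gamma(a, b) with a ≥ 1 (shape–rate) is (a−1)/b = 70/9 ≈ 7.778.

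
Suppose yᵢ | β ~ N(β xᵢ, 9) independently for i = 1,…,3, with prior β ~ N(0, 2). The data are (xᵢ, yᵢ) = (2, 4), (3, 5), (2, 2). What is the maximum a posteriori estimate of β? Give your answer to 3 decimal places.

β̂_MAP = 1.256

log p(β | y) = −Σ(yᵢ − βxᵢ)²/(2·9) − β²/(2·2) + const.
Setting the derivative to zero: Σxᵢ(yᵢ − βxᵢ)/9 − β/2 = 0, so β = Σxᵢyᵢ / (Σxᵢ² + σ²/τ²).
Σxᵢyᵢ = 2·4 + 3·5 + 2·2 = 27; Σxᵢ² = 17; σ²/τ² = 4.5.
β̂_MAP = 27 / (17 + 4.5) = 27/21.5 ≈ 1.256.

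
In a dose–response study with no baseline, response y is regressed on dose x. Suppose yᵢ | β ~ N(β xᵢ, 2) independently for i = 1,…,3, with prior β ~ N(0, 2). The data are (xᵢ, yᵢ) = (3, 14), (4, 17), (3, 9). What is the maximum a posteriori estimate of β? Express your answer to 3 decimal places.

log p(β | y) = −Σ(yᵢ − βxᵢ)²/(2·2) − β²/(2·2) + const.
Setting the derivative to zero: Σxᵢ(yᵢ − βxᵢ)/2 − β/2 = 0, so β = Σxᵢyᵢ / (Σxᵢ² + σ²/τ²).
Σxᵢyᵢ = 3·14 + 4·17 + 3·9 = 137; Σxᵢ² = 34; σ²/τ² = 1.
β̂_MAP = 137 / (34 + 1) = 137/35 ≈ 3.914.

β̂_MAP = 3.914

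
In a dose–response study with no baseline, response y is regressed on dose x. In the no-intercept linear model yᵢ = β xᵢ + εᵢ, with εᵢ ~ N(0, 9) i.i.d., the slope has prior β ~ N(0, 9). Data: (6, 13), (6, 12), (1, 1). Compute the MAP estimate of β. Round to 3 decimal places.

log p(β | y) = −Σ(yᵢ − βxᵢ)²/(2·9) − β²/(2·9) + const.
Setting the derivative to zero: Σxᵢ(yᵢ − βxᵢ)/9 − β/9 = 0, so β = Σxᵢyᵢ / (Σxᵢ² + σ²/τ²).
Σxᵢyᵢ = 6·13 + 6·12 + 1·1 = 151; Σxᵢ² = 73; σ²/τ² = 1.
β̂_MAP = 151 / (73 + 1) = 151/74 ≈ 2.041.

β̂_MAP = 2.041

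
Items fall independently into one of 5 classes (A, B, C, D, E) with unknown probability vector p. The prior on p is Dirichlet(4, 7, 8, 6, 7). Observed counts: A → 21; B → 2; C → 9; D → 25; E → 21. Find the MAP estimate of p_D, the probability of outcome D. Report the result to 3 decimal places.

The posterior is Dirichlet(αᵢ + nᵢ) = Dirichlet(25, 9, 17, 31, 28).
For a Dirichlet(a₁,…,a_K) with all aᵢ > 1, the mode has j-th component (aⱼ − 1)/(Σaᵢ − K).
Here Σaᵢ = 110 and K = 5, so p_D = (31 − 1)/(110 − 5) = 30/105 ≈ 0.286.

MAP estimate of p_D = 0.286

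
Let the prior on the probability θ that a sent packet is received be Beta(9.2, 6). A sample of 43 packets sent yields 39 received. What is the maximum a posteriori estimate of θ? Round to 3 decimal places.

Prior: Beta(9.2, 6).
Data: 39 successes in 43 trials. The binomial likelihood contributes θ^39(1−θ)^4, so the posterior is Beta(9.2+39, 6+4) = Beta(48.2, 10).
For Beta(a, b) with a, b > 1 the mode is (a−1)/(a+b−2) = 47.2/56.2 ≈ 0.840.

θ̂_MAP = 0.840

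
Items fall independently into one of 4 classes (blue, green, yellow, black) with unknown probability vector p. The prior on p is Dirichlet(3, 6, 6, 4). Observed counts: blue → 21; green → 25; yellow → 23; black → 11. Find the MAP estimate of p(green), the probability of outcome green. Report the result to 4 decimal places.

The posterior is Dirichlet(αᵢ + nᵢ) = Dirichlet(24, 31, 29, 15).
For a Dirichlet(a₁,…,a_K) with all aᵢ > 1, the mode has j-th component (aⱼ − 1)/(Σaᵢ − K).
Here Σaᵢ = 99 and K = 4, so p(green) = (31 − 1)/(99 − 4) = 30/95 ≈ 0.3158.

MAP estimate of p(green) = 0.3158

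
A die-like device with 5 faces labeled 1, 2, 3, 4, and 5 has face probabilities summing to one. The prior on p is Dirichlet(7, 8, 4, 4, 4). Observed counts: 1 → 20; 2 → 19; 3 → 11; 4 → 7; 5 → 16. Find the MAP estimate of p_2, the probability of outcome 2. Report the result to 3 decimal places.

MAP estimate: 0.274

The posterior is Dirichlet(αᵢ + nᵢ) = Dirichlet(27, 27, 15, 11, 20).
For a Dirichlet(a₁,…,a_K) with all aᵢ > 1, the mode has j-th component (aⱼ − 1)/(Σaᵢ − K).
Here Σaᵢ = 100 and K = 5, so p_2 = (27 − 1)/(100 − 5) = 26/95 ≈ 0.274.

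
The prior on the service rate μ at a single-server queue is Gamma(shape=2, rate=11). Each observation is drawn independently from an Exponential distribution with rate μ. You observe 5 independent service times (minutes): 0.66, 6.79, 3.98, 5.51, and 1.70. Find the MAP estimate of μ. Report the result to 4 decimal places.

The Exponential(rate=μ) likelihood is ∝ μ^n e^(−μΣtᵢ). Here n = 5 and Σtᵢ = 0.66 + 6.79 + 3.98 + 5.51 + 1.70 = 18.64.
Posterior ∝ μe^(−11μ) · μ^5e^(−18.64μ) = μ^6e^(−29.64μ), i.e. Gamma(7, 29.64).
Mode = (a−1)/b = 6/29.64 ≈ 0.2024.

μ̂_MAP = 0.2024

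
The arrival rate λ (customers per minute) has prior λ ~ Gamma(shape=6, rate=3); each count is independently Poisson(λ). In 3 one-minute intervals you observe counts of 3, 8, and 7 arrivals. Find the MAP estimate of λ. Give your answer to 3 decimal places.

λ̂_MAP = 3.833

Σxᵢ = 3+8+7 = 18, with n = 3.
Posterior ∝ λ^5e^(−3λ) · λ^18e^(−3λ) = λ^23e^(−6λ), i.e. Gamma(shape=24, rate=6).
The mode of a Gamma(a, b) with a ≥ 1 (shape–rate) is (a−1)/b = 23/6 ≈ 3.833.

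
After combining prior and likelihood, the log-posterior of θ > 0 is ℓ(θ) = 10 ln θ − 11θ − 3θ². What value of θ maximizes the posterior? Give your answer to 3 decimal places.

θ̂_MAP = 0.667

ℓ'(θ) = 10/θ − 11 − 6θ. Setting this to zero and multiplying by θ: 6θ² + 11θ − 10 = 0.
θ = (−11 + √(11² + 4·6·10)) / (2·6) = (−11 + √361) / 12 = (−11 + 19)/12 = 2/3.
ℓ''(θ) = −10/θ² − 6 < 0, confirming a maximum.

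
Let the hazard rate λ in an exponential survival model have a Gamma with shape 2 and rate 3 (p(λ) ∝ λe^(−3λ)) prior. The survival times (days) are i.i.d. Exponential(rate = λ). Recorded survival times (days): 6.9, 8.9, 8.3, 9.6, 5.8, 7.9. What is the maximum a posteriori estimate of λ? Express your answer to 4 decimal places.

λ̂_MAP = 0.1389

The Exponential(rate=λ) likelihood is ∝ λ^n e^(−λΣtᵢ). Here n = 6 and Σtᵢ = 6.9 + 8.9 + 8.3 + 9.6 + 5.8 + 7.9 = 47.4.
Posterior ∝ λe^(−3λ) · λ^6e^(−47.4λ) = λ^7e^(−50.4λ), i.e. Gamma(8, 50.4).
Mode = (a−1)/b = 7/50.4 ≈ 0.1389.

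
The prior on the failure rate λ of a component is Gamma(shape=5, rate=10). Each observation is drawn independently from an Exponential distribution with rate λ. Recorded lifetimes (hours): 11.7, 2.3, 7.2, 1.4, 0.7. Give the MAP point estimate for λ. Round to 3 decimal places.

The Exponential(rate=λ) likelihood is ∝ λ^n e^(−λΣtᵢ). Here n = 5 and Σtᵢ = 11.7 + 2.3 + 7.2 + 1.4 + 0.7 = 23.3.
Posterior ∝ λ^4e^(−10λ) · λ^5e^(−23.3λ) = λ^9e^(−33.3λ), i.e. Gamma(10, 33.3).
Mode = (a−1)/b = 9/33.3 ≈ 0.270.

λ̂_MAP = 0.270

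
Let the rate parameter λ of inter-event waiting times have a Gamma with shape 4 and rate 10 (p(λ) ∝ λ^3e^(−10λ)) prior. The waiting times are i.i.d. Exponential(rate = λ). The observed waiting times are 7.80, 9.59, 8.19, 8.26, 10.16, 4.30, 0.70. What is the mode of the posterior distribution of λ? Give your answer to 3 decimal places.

The Exponential(rate=λ) likelihood is ∝ λ^n e^(−λΣtᵢ). Here n = 7 and Σtᵢ = 7.80 + 9.59 + 8.19 + 8.26 + 10.16 + 4.30 + 0.70 = 49.
Posterior ∝ λ^3e^(−10λ) · λ^7e^(−49λ) = λ^10e^(−59λ), i.e. Gamma(11, 59).
Mode = (a−1)/b = 10/59 ≈ 0.169.

λ̂_MAP = 0.169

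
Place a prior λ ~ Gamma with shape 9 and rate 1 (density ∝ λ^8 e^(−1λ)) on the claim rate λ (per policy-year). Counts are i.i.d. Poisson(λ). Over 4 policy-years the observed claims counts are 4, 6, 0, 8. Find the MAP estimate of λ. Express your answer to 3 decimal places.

λ̂_MAP = 5.200

Σxᵢ = 4+6+0+8 = 18, with n = 4.
Posterior ∝ λ^8e^(−1λ) · λ^18e^(−4λ) = λ^26e^(−5λ), i.e. Gamma(shape=27, rate=5).
The mode of a Gamma(a, b) with a ≥ 1 (shape–rate) is (a−1)/b = 26/5 ≈ 5.200.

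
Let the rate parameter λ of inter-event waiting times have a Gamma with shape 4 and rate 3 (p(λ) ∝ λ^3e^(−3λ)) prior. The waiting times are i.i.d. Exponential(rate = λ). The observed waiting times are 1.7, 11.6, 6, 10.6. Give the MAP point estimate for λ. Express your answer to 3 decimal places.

λ̂_MAP = 0.213

The Exponential(rate=λ) likelihood is ∝ λ^n e^(−λΣtᵢ). Here n = 4 and Σtᵢ = 1.7 + 11.6 + 6 + 10.6 = 29.9.
Posterior ∝ λ^3e^(−3λ) · λ^4e^(−29.9λ) = λ^7e^(−32.9λ), i.e. Gamma(8, 32.9).
Mode = (a−1)/b = 7/32.9 ≈ 0.213.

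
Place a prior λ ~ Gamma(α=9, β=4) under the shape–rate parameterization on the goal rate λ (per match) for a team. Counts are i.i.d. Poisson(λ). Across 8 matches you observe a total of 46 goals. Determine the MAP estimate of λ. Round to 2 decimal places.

λ̂_MAP = 4.50

Σxᵢ = 46, n = 8.
Posterior ∝ λ^8e^(−4λ) · λ^46e^(−8λ) = λ^54e^(−12λ), i.e. Gamma(shape=55, rate=12).
The mode of a Gamma(a, b) with a ≥ 1 (shape–rate) is (a−1)/b = 54/12 ≈ 4.50.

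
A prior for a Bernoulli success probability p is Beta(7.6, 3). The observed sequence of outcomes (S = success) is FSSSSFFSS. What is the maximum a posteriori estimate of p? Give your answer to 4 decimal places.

Prior: Beta(7.6, 3).
Data: 6 successes in 9 trials (from the sequence). The binomial likelihood contributes p^6(1−p)^3, so the posterior is Beta(7.6+6, 3+3) = Beta(13.6, 6).
For Beta(a, b) with a, b > 1 the mode is (a−1)/(a+b−2) = 12.6/17.6 ≈ 0.7159.

p̂_MAP = 0.7159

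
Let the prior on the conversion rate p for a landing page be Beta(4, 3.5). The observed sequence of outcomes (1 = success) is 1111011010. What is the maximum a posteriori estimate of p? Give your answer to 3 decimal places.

p̂_MAP = 0.645

Prior: Beta(4, 3.5).
Data: 7 successes in 10 trials (from the sequence). The binomial likelihood contributes p^7(1−p)^3, so the posterior is Beta(4+7, 3.5+3) = Beta(11, 6.5).
For Beta(a, b) with a, b > 1 the mode is (a−1)/(a+b−2) = 10/15.5 ≈ 0.645.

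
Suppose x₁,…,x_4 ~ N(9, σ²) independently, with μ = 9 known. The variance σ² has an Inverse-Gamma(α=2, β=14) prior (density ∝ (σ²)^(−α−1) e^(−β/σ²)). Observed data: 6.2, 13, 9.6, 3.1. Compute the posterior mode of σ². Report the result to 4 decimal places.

σ̂²_MAP = 8.7010

Sum of squared deviations about the known mean: SS = (6.2−9)² + (13−9)² + (9.6−9)² + (3.1−9)² = 59.01.
The Normal likelihood contributes (σ²)^(−n/2) exp(−SS/(2σ²)), so the posterior is Inverse-Gamma(α + n/2, β + SS/2) = Inverse-Gamma(4, 43.505).
The mode of Inverse-Gamma(a, b) is b/(a+1) = 43.505/5 ≈ 8.7010.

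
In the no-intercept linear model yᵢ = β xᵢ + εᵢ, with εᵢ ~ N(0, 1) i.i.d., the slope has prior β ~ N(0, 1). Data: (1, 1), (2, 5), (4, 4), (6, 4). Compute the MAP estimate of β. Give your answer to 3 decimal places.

β̂_MAP = 0.879

log p(β | y) = −Σ(yᵢ − βxᵢ)²/(2·1) − β²/(2·1) + const.
Setting the derivative to zero: Σxᵢ(yᵢ − βxᵢ)/1 − β/1 = 0, so β = Σxᵢyᵢ / (Σxᵢ² + σ²/τ²).
Σxᵢyᵢ = 1·1 + 2·5 + 4·4 + 6·4 = 51; Σxᵢ² = 57; σ²/τ² = 1.
β̂_MAP = 51 / (57 + 1) = 51/58 ≈ 0.879.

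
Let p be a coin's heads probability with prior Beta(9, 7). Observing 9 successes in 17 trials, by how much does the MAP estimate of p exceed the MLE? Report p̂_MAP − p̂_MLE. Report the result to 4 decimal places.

Posterior is Beta(18, 15); MAP = (18−1)/(33−2) = 17/31 ≈ 0.54839.
MLE ignores the prior: p̂_MLE = k/n = 9/17 ≈ 0.52941.
Difference = 17/31 − 9/17 = 10/527 ≈ 0.0190.

MAP − MLE = 0.0190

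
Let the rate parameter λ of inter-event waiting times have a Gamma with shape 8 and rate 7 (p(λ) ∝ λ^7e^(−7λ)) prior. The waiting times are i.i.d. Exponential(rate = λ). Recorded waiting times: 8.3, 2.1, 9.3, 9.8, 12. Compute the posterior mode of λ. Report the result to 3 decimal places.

λ̂_MAP = 0.247

The Exponential(rate=λ) likelihood is ∝ λ^n e^(−λΣtᵢ). Here n = 5 and Σtᵢ = 8.3 + 2.1 + 9.3 + 9.8 + 12 = 41.5.
Posterior ∝ λ^7e^(−7λ) · λ^5e^(−41.5λ) = λ^12e^(−48.5λ), i.e. Gamma(13, 48.5).
Mode = (a−1)/b = 12/48.5 ≈ 0.247.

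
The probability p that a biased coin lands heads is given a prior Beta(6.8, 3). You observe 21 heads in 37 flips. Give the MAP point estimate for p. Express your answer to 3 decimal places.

p̂_MAP = 0.598

Prior: Beta(6.8, 3).
Data: 21 successes in 37 trials. The binomial likelihood contributes p^21(1−p)^16, so the posterior is Beta(6.8+21, 3+16) = Beta(27.8, 19).
For Beta(a, b) with a, b > 1 the mode is (a−1)/(a+b−2) = 26.8/44.8 ≈ 0.598.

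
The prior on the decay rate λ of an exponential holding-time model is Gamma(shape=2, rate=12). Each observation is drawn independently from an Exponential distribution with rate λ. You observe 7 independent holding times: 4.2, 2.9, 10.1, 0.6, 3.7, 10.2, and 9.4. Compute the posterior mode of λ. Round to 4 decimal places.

The Exponential(rate=λ) likelihood is ∝ λ^n e^(−λΣtᵢ). Here n = 7 and Σtᵢ = 4.2 + 2.9 + 10.1 + 0.6 + 3.7 + 10.2 + 9.4 = 41.1.
Posterior ∝ λe^(−12λ) · λ^7e^(−41.1λ) = λ^8e^(−53.1λ), i.e. Gamma(9, 53.1).
Mode = (a−1)/b = 8/53.1 ≈ 0.1507.

λ̂_MAP = 0.1507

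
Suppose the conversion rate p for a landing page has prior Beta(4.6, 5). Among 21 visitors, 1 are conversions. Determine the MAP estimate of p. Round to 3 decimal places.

Prior: Beta(4.6, 5).
Data: 1 success in 21 trials. The binomial likelihood contributes p(1−p)^20, so the posterior is Beta(4.6+1, 5+20) = Beta(5.6, 25).
For Beta(a, b) with a, b > 1 the mode is (a−1)/(a+b−2) = 4.6/28.6 ≈ 0.161.

p̂_MAP = 0.161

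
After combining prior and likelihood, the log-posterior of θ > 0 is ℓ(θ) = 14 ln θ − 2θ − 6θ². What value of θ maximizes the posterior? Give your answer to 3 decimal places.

ℓ'(θ) = 14/θ − 2 − 12θ. Setting this to zero and multiplying by θ: 12θ² + 2θ − 14 = 0.
θ = (−2 + √(2² + 4·12·14)) / (2·12) = (−2 + √676) / 24 = (−2 + 26)/24 = 1.
ℓ''(θ) = −14/θ² − 12 < 0, confirming a maximum.

θ̂_MAP = 1.000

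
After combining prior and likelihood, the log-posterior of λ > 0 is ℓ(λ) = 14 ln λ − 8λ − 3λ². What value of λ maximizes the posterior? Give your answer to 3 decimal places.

λ̂_MAP = 1.000

ℓ'(λ) = 14/λ − 8 − 6λ. Setting this to zero and multiplying by λ: 6λ² + 8λ − 14 = 0.
λ = (−8 + √(8² + 4·6·14)) / (2·6) = (−8 + √400) / 12 = (−8 + 20)/12 = 1.
ℓ''(λ) = −14/λ² − 6 < 0, confirming a maximum.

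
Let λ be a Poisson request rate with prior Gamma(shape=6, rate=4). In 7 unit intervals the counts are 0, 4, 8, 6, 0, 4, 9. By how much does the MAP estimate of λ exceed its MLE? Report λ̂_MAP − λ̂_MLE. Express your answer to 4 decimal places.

MAP − MLE = -1.1558

Σxᵢ = 31. Posterior is Gamma(37, 11); MAP = (37−1)/11 = 36/11 ≈ 3.27273.
MLE = x̄ = 31/7 ≈ 4.42857.
Difference = 36/11 − 31/7 = -89/77 ≈ -1.1558.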